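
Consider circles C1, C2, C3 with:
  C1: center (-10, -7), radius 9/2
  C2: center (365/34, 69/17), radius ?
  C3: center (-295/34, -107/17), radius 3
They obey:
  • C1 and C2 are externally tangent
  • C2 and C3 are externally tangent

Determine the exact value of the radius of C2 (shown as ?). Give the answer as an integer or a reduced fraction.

1. [ext C1·C2]  r_C2² + 9r_C2 − 532 = 0  ⇒  r_C2 = 19 (r>0 drops 1)
2. [ext C2·C3]  r_C2² + 6r_C2 − 475 = 0  ⇒  r_C2 = 19 (r>0 drops 1)

19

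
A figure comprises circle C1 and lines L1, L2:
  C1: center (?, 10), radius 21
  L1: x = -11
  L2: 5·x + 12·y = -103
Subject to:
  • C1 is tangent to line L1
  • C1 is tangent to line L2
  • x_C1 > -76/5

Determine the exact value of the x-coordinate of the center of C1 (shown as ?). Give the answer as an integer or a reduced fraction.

10

1. [C1‖L1]  x_C1² + 22x_C1 − 320 = 0  ⇒  x_C1 = -32 or 10
2. [C1‖L2]  x_C1² + (446/5)x_C1 − 992 = 0  ⇒  x_C1 = -496/5 or 10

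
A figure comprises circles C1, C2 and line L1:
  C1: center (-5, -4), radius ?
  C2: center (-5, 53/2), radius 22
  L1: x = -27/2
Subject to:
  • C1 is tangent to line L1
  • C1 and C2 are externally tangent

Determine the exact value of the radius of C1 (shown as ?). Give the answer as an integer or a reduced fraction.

1. [C1‖L1]  r_C1² − 289/4 = 0  ⇒  r_C1 = 17/2 (r>0 drops 1)
2. [ext C1·C2]  r_C1² + 44r_C1 − 1785/4 = 0  ⇒  r_C1 = 17/2 (r>0 drops 1)

17/2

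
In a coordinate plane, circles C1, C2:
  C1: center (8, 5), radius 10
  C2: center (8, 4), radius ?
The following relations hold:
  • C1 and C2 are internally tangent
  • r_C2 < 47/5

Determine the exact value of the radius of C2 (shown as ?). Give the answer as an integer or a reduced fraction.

1. [int C1,C2]  r_C2² − 20r_C2 + 99 = 0  ⇒  r_C2 = 9 or 11
2. given r_C2 < 47/5: keep 9

9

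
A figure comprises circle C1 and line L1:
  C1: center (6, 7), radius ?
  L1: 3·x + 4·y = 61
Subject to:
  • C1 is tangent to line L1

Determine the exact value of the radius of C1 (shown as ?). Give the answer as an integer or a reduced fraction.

1. [C1‖L1]  r_C1² − 9 = 0  ⇒  r_C1 = 3 (r>0 drops 1)

3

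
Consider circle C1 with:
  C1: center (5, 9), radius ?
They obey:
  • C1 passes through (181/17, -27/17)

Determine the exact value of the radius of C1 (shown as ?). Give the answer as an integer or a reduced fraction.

1. [C1∋P]  r_C1² − 144 = 0  ⇒  r_C1 = 12 (r>0 drops 1)

12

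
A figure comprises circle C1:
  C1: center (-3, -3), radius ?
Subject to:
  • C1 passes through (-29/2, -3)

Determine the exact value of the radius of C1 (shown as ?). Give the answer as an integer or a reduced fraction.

1. [C1∋P]  r_C1² − 529/4 = 0  ⇒  r_C1 = 23/2 (r>0 drops 1)

23/2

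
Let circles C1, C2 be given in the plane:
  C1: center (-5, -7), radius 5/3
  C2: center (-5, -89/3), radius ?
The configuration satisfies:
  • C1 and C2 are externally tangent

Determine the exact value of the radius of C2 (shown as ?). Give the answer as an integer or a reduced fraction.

1. [ext C1·C2]  r_C2² + (10/3)r_C2 − 511 = 0  ⇒  r_C2 = 21 (r>0 drops 1)

21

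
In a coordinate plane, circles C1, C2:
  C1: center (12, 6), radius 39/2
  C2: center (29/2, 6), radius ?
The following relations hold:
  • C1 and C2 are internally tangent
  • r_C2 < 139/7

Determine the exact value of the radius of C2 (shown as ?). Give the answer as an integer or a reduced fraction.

1. [int C1,C2]  r_C2² − 39r_C2 + 374 = 0  ⇒  r_C2 = 17 or 22
2. given r_C2 < 139/7: keep 17

17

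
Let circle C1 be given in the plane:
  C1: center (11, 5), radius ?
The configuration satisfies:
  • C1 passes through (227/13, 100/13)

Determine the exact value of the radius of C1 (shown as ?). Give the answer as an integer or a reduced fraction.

7

1. [C1∋P]  r_C1² − 49 = 0  ⇒  r_C1 = 7 (r>0 drops 1)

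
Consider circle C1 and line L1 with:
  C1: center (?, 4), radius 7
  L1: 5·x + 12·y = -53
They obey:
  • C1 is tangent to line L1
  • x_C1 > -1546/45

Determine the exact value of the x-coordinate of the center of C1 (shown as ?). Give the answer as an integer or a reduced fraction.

-2

1. [C1‖L1]  x_C1² + (202/5)x_C1 + 384/5 = 0  ⇒  x_C1 = -192/5 or -2
2. given x_C1 > -1546/45: keep -2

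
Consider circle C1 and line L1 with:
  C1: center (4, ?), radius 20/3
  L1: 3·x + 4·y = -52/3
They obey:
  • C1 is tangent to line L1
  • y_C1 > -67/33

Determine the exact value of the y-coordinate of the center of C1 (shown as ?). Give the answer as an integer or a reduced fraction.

1

1. [C1‖L1]  y_C1² + (44/3)y_C1 − 47/3 = 0  ⇒  y_C1 = -47/3 or 1
2. given y_C1 > -67/33: keep 1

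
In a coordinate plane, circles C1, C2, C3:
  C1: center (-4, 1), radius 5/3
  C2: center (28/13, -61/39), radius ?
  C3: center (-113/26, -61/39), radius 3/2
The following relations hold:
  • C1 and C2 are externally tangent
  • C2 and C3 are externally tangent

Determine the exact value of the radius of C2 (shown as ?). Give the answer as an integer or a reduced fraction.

5

1. [ext C1·C2]  r_C2² + (10/3)r_C2 − 125/3 = 0  ⇒  r_C2 = 5 (r>0 drops 1)
2. [ext C2·C3]  r_C2² + 3r_C2 − 40 = 0  ⇒  r_C2 = 5 (r>0 drops 1)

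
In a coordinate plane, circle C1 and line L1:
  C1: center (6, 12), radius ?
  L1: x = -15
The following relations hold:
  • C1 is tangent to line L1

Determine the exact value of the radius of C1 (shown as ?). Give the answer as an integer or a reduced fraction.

1. [C1‖L1]  r_C1² − 441 = 0  ⇒  r_C1 = 21 (r>0 drops 1)

21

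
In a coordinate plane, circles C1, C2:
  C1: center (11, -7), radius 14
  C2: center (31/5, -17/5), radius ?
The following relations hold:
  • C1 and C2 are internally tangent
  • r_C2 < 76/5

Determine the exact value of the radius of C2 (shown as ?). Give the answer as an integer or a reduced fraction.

1. [int C1,C2]  r_C2² − 28r_C2 + 160 = 0  ⇒  r_C2 = 8 or 20
2. given r_C2 < 76/5: keep 8

8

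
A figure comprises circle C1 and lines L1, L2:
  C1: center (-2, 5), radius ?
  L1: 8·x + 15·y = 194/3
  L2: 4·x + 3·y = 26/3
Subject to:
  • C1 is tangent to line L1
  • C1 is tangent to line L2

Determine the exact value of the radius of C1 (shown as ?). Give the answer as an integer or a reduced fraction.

1. [C1‖L1]  r_C1² − 1/9 = 0  ⇒  r_C1 = 1/3 (r>0 drops 1)
2. [C1‖L2]  r_C1² − 1/9 = 0  ⇒  r_C1 = 1/3 (r>0 drops 1)

1/3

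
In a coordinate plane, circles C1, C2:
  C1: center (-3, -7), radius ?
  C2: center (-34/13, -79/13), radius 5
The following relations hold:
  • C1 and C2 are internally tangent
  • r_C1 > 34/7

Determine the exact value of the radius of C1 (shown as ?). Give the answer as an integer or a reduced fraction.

6

1. [int C1,C2]  r_C1² − 10r_C1 + 24 = 0  ⇒  r_C1 = 4 or 6
2. given r_C1 > 34/7: keep 6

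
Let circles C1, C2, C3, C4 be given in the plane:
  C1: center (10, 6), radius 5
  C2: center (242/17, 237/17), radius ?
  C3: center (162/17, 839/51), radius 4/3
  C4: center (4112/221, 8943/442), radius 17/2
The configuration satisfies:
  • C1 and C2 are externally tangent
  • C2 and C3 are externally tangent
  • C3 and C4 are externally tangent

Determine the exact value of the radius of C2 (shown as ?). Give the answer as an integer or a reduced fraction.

4

1. [ext C1·C2]  r_C2² + 10r_C2 − 56 = 0  ⇒  r_C2 = 4 (r>0 drops 1)
2. [ext C2·C3]  r_C2² + (8/3)r_C2 − 80/3 = 0  ⇒  r_C2 = 4 (r>0 drops 1)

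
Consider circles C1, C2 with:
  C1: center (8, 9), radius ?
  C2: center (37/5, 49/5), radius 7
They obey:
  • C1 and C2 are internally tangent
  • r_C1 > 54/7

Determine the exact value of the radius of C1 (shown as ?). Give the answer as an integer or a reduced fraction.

8

1. [int C1,C2]  r_C1² − 14r_C1 + 48 = 0  ⇒  r_C1 = 6 or 8
2. given r_C1 > 54/7: keep 8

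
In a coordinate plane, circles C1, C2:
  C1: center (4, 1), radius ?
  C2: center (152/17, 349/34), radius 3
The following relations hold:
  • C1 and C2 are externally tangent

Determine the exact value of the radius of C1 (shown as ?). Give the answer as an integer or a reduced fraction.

1. [ext C1·C2]  r_C1² + 6r_C1 − 405/4 = 0  ⇒  r_C1 = 15/2 (r>0 drops 1)

15/2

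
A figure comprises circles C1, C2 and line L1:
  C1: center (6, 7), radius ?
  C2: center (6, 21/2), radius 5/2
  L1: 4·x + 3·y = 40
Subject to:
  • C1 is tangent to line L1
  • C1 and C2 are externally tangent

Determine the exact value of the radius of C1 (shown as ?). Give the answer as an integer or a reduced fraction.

1

1. [C1‖L1]  r_C1² − 1 = 0  ⇒  r_C1 = 1 (r>0 drops 1)
2. [ext C1·C2]  r_C1² + 5r_C1 − 6 = 0  ⇒  r_C1 = 1 (r>0 drops 1)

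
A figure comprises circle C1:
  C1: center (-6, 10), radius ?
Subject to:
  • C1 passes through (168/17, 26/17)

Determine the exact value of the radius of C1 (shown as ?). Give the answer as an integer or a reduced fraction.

18

1. [C1∋P]  r_C1² − 324 = 0  ⇒  r_C1 = 18 (r>0 drops 1)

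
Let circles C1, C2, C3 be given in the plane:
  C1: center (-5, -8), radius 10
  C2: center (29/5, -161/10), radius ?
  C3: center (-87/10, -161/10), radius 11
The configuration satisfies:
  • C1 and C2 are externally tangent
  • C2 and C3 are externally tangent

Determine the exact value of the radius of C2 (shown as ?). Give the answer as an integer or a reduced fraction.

7/2

1. [ext C1·C2]  r_C2² + 20r_C2 − 329/4 = 0  ⇒  r_C2 = 7/2 (r>0 drops 1)
2. [ext C2·C3]  r_C2² + 22r_C2 − 357/4 = 0  ⇒  r_C2 = 7/2 (r>0 drops 1)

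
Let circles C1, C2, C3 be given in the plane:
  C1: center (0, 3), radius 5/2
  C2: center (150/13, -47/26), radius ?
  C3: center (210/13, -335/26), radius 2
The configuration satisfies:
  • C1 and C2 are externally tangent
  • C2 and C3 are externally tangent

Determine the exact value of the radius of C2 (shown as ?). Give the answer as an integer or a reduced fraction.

1. [ext C1·C2]  r_C2² + 5r_C2 − 150 = 0  ⇒  r_C2 = 10 (r>0 drops 1)
2. [ext C2·C3]  r_C2² + 4r_C2 − 140 = 0  ⇒  r_C2 = 10 (r>0 drops 1)

10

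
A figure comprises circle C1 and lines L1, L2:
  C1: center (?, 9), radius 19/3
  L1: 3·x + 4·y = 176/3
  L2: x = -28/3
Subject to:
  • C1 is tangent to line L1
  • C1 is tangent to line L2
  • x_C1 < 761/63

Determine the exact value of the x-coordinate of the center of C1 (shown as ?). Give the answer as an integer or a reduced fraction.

1. [C1‖L1]  x_C1² − (136/9)x_C1 − 163/3 = 0  ⇒  x_C1 = -3 or 163/9
2. [C1‖L2]  x_C1² + (56/3)x_C1 + 47 = 0  ⇒  x_C1 = -47/3 or -3

-3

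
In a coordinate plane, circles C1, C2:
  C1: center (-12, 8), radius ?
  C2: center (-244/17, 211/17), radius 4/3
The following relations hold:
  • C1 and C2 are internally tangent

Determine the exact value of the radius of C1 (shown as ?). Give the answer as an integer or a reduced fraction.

19/3

1. [int C1,C2]  r_C1² − (8/3)r_C1 − 209/9 = 0  ⇒  r_C1 = 19/3 (r>0 drops 1)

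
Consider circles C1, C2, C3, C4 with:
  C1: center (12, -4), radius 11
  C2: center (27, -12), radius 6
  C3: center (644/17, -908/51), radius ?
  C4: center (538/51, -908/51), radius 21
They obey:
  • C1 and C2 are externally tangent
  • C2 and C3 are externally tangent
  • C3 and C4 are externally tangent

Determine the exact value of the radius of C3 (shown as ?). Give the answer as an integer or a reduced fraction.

1. [ext C2·C3]  r_C3² + 12r_C3 − 1045/9 = 0  ⇒  r_C3 = 19/3 (r>0 drops 1)
2. [ext C3·C4]  r_C3² + 42r_C3 − 2755/9 = 0  ⇒  r_C3 = 19/3 (r>0 drops 1)

19/3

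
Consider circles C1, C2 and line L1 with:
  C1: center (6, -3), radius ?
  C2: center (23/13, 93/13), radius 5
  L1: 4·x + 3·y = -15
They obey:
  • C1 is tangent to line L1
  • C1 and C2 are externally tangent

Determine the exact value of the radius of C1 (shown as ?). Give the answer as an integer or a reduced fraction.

1. [C1‖L1]  r_C1² − 36 = 0  ⇒  r_C1 = 6 (r>0 drops 1)
2. [ext C1·C2]  r_C1² + 10r_C1 − 96 = 0  ⇒  r_C1 = 6 (r>0 drops 1)

6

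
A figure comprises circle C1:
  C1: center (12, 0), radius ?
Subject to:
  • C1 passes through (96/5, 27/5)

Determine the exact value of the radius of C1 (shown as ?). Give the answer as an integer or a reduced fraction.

9

1. [C1∋P]  r_C1² − 81 = 0  ⇒  r_C1 = 9 (r>0 drops 1)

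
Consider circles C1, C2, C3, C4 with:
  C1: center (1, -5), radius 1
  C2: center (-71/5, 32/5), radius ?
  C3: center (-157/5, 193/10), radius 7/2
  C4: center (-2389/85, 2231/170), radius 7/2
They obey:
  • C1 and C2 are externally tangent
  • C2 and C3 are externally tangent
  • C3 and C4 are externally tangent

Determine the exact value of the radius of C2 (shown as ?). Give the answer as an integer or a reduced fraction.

18

1. [ext C1·C2]  r_C2² + 2r_C2 − 360 = 0  ⇒  r_C2 = 18 (r>0 drops 1)
2. [ext C2·C3]  r_C2² + 7r_C2 − 450 = 0  ⇒  r_C2 = 18 (r>0 drops 1)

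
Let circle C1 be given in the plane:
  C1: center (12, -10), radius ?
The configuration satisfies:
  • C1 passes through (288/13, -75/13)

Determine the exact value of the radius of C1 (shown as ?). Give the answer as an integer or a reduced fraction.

11

1. [C1∋P]  r_C1² − 121 = 0  ⇒  r_C1 = 11 (r>0 drops 1)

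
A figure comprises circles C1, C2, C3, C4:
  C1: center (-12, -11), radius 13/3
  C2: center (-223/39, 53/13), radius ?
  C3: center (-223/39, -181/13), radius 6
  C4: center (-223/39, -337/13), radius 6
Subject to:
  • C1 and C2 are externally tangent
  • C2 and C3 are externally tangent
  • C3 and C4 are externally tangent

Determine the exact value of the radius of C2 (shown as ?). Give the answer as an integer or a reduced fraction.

1. [ext C1·C2]  r_C2² + (26/3)r_C2 − 248 = 0  ⇒  r_C2 = 12 (r>0 drops 1)
2. [ext C2·C3]  r_C2² + 12r_C2 − 288 = 0  ⇒  r_C2 = 12 (r>0 drops 1)

12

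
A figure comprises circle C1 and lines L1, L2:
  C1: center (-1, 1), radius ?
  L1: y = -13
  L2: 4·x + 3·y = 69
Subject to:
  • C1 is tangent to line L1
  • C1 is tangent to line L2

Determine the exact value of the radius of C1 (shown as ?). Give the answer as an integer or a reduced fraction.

14

1. [C1‖L1]  r_C1² − 196 = 0  ⇒  r_C1 = 14 (r>0 drops 1)
2. [C1‖L2]  r_C1² − 196 = 0  ⇒  r_C1 = 14 (r>0 drops 1)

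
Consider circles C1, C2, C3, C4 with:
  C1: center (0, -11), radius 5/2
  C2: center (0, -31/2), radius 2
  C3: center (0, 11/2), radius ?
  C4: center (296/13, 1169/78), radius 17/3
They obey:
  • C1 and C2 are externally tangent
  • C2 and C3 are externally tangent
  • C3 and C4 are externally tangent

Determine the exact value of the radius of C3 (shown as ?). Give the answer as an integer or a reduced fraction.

19

1. [ext C2·C3]  r_C3² + 4r_C3 − 437 = 0  ⇒  r_C3 = 19 (r>0 drops 1)
2. [ext C3·C4]  r_C3² + (34/3)r_C3 − 1729/3 = 0  ⇒  r_C3 = 19 (r>0 drops 1)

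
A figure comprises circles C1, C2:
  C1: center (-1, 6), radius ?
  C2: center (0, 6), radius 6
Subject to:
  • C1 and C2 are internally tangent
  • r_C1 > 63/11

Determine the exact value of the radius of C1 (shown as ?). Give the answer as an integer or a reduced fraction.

7

1. [int C1,C2]  r_C1² − 12r_C1 + 35 = 0  ⇒  r_C1 = 5 or 7
2. given r_C1 > 63/11: keep 7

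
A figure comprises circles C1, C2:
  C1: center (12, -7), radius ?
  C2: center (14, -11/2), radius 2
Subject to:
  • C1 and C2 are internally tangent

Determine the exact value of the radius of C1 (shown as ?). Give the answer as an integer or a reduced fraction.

9/2

1. [int C1,C2]  r_C1² − 4r_C1 − 9/4 = 0  ⇒  r_C1 = 9/2 (r>0 drops 1)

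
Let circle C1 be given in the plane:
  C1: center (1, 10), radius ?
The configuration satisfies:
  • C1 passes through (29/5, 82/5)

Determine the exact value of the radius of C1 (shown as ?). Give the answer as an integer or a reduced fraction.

8

1. [C1∋P]  r_C1² − 64 = 0  ⇒  r_C1 = 8 (r>0 drops 1)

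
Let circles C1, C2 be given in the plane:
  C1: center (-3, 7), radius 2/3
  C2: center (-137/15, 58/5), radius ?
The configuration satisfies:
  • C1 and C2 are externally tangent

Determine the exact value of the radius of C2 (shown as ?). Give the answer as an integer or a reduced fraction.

7

1. [ext C1·C2]  r_C2² + (4/3)r_C2 − 175/3 = 0  ⇒  r_C2 = 7 (r>0 drops 1)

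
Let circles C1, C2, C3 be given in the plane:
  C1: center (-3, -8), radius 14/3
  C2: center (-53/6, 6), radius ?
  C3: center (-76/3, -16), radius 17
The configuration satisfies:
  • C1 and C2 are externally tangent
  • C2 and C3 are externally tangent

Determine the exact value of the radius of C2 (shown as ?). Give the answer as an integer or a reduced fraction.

1. [ext C1·C2]  r_C2² + (28/3)r_C2 − 833/4 = 0  ⇒  r_C2 = 21/2 (r>0 drops 1)
2. [ext C2·C3]  r_C2² + 34r_C2 − 1869/4 = 0  ⇒  r_C2 = 21/2 (r>0 drops 1)

21/2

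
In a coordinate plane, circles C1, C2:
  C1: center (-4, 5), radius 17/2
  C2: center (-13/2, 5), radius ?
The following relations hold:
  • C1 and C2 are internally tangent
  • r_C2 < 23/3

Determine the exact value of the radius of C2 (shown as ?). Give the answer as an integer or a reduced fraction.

6

1. [int C1,C2]  r_C2² − 17r_C2 + 66 = 0  ⇒  r_C2 = 6 or 11
2. given r_C2 < 23/3: keep 6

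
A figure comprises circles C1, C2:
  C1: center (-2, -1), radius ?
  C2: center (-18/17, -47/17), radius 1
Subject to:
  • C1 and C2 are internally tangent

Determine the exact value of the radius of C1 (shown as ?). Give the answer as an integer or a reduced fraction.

3

1. [int C1,C2]  r_C1² − 2r_C1 − 3 = 0  ⇒  r_C1 = 3 (r>0 drops 1)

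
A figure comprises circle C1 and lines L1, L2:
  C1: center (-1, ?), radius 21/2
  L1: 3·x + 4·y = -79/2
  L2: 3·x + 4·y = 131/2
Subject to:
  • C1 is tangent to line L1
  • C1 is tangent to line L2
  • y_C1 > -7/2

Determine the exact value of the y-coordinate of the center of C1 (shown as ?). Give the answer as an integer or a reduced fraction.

4

1. [C1‖L1]  y_C1² + (73/4)y_C1 − 89 = 0  ⇒  y_C1 = -89/4 or 4
2. [C1‖L2]  y_C1² − (137/4)y_C1 + 121 = 0  ⇒  y_C1 = 4 or 121/4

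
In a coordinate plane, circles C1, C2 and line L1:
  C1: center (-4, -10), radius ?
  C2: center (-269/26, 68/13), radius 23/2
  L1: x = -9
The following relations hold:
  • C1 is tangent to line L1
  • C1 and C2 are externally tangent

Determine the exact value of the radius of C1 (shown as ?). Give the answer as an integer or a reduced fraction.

1. [C1‖L1]  r_C1² − 25 = 0  ⇒  r_C1 = 5 (r>0 drops 1)
2. [ext C1·C2]  r_C1² + 23r_C1 − 140 = 0  ⇒  r_C1 = 5 (r>0 drops 1)

5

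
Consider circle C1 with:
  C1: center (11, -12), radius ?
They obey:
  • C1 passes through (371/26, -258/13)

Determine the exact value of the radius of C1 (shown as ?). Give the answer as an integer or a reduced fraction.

17/2

1. [C1∋P]  r_C1² − 289/4 = 0  ⇒  r_C1 = 17/2 (r>0 drops 1)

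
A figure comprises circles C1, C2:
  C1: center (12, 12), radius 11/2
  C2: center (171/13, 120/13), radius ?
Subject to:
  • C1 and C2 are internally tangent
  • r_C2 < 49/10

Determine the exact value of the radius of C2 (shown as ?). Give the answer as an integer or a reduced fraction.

5/2

1. [int C1,C2]  r_C2² − 11r_C2 + 85/4 = 0  ⇒  r_C2 = 5/2 or 17/2
2. given r_C2 < 49/10: keep 5/2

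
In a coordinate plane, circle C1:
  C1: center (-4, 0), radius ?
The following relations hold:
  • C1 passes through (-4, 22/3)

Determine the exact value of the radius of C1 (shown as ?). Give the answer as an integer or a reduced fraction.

1. [C1∋P]  r_C1² − 484/9 = 0  ⇒  r_C1 = 22/3 (r>0 drops 1)

22/3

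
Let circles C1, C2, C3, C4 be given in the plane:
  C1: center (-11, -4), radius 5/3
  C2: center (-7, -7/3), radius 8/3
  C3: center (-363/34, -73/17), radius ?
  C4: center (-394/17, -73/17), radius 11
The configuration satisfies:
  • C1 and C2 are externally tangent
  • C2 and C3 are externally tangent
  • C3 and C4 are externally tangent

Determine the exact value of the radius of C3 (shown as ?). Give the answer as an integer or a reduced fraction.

3/2

1. [ext C2·C3]  r_C3² + (16/3)r_C3 − 41/4 = 0  ⇒  r_C3 = 3/2 (r>0 drops 1)
2. [ext C3·C4]  r_C3² + 22r_C3 − 141/4 = 0  ⇒  r_C3 = 3/2 (r>0 drops 1)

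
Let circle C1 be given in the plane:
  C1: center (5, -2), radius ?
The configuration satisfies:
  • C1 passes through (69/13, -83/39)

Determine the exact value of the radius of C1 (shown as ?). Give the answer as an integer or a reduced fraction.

1/3

1. [C1∋P]  r_C1² − 1/9 = 0  ⇒  r_C1 = 1/3 (r>0 drops 1)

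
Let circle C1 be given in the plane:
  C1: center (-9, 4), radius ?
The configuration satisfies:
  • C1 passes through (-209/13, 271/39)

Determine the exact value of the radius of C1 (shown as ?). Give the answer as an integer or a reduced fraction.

1. [C1∋P]  r_C1² − 529/9 = 0  ⇒  r_C1 = 23/3 (r>0 drops 1)

23/3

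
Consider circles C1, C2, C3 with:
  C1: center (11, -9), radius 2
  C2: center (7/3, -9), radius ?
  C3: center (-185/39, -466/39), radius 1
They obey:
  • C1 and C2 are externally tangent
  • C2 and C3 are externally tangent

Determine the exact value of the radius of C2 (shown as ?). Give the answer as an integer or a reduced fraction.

20/3

1. [ext C1·C2]  r_C2² + 4r_C2 − 640/9 = 0  ⇒  r_C2 = 20/3 (r>0 drops 1)
2. [ext C2·C3]  r_C2² + 2r_C2 − 520/9 = 0  ⇒  r_C2 = 20/3 (r>0 drops 1)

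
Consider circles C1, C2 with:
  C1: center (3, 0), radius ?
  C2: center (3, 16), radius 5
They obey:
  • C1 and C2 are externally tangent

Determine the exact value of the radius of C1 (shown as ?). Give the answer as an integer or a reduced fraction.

11

1. [ext C1·C2]  r_C1² + 10r_C1 − 231 = 0  ⇒  r_C1 = 11 (r>0 drops 1)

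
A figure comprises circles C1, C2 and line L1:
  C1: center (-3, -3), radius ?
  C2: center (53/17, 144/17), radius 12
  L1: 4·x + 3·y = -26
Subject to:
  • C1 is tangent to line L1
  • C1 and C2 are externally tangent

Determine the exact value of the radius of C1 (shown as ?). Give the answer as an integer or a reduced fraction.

1

1. [C1‖L1]  r_C1² − 1 = 0  ⇒  r_C1 = 1 (r>0 drops 1)
2. [ext C1·C2]  r_C1² + 24r_C1 − 25 = 0  ⇒  r_C1 = 1 (r>0 drops 1)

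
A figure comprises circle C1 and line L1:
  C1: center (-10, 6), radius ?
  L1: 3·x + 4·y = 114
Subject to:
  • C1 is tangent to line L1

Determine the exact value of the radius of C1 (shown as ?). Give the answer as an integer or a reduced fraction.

1. [C1‖L1]  r_C1² − 576 = 0  ⇒  r_C1 = 24 (r>0 drops 1)

24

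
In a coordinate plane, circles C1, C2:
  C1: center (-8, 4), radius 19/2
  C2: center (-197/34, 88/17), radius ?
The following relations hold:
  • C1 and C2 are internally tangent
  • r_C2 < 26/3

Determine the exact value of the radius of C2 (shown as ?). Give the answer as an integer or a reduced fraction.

7

1. [int C1,C2]  r_C2² − 19r_C2 + 84 = 0  ⇒  r_C2 = 7 or 12
2. given r_C2 < 26/3: keep 7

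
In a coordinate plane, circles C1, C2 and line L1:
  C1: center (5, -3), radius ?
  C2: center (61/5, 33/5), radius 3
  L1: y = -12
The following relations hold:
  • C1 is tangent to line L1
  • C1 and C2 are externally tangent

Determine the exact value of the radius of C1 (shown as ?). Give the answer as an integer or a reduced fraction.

9

1. [C1‖L1]  r_C1² − 81 = 0  ⇒  r_C1 = 9 (r>0 drops 1)
2. [ext C1·C2]  r_C1² + 6r_C1 − 135 = 0  ⇒  r_C1 = 9 (r>0 drops 1)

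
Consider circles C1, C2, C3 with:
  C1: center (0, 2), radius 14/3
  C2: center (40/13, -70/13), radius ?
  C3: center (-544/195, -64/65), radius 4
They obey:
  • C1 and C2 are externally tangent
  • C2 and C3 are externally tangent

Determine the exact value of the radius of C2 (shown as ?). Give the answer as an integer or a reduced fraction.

1. [ext C1·C2]  r_C2² + (28/3)r_C2 − 380/9 = 0  ⇒  r_C2 = 10/3 (r>0 drops 1)
2. [ext C2·C3]  r_C2² + 8r_C2 − 340/9 = 0  ⇒  r_C2 = 10/3 (r>0 drops 1)

10/3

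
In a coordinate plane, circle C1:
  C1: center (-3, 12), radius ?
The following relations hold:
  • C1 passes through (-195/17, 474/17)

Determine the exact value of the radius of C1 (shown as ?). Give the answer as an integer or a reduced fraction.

1. [C1∋P]  r_C1² − 324 = 0  ⇒  r_C1 = 18 (r>0 drops 1)

18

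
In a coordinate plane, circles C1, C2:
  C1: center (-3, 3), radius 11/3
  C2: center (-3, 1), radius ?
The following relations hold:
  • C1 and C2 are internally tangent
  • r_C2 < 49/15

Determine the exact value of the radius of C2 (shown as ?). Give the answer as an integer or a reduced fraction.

5/3

1. [int C1,C2]  r_C2² − (22/3)r_C2 + 85/9 = 0  ⇒  r_C2 = 5/3 or 17/3
2. given r_C2 < 49/15: keep 5/3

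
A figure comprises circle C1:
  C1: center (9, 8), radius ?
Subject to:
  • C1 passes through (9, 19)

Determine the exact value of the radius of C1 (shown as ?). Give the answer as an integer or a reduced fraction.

1. [C1∋P]  r_C1² − 121 = 0  ⇒  r_C1 = 11 (r>0 drops 1)

11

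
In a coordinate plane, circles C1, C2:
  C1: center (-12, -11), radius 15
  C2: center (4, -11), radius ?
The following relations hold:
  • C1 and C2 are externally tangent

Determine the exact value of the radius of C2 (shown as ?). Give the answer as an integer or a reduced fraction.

1. [ext C1·C2]  r_C2² + 30r_C2 − 31 = 0  ⇒  r_C2 = 1 (r>0 drops 1)

1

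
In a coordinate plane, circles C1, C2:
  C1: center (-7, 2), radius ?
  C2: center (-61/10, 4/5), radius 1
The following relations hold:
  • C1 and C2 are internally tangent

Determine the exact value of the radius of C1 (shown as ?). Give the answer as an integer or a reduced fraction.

1. [int C1,C2]  r_C1² − 2r_C1 − 5/4 = 0  ⇒  r_C1 = 5/2 (r>0 drops 1)

5/2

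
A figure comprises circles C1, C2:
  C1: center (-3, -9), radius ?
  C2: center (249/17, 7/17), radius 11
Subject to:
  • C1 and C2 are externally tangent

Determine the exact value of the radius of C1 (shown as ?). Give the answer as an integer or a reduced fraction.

9

1. [ext C1·C2]  r_C1² + 22r_C1 − 279 = 0  ⇒  r_C1 = 9 (r>0 drops 1)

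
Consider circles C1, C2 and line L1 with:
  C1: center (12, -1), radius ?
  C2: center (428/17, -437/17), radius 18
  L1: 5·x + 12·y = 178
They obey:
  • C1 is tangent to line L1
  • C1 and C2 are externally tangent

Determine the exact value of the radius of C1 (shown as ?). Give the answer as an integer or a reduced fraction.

1. [C1‖L1]  r_C1² − 100 = 0  ⇒  r_C1 = 10 (r>0 drops 1)
2. [ext C1·C2]  r_C1² + 36r_C1 − 460 = 0  ⇒  r_C1 = 10 (r>0 drops 1)

10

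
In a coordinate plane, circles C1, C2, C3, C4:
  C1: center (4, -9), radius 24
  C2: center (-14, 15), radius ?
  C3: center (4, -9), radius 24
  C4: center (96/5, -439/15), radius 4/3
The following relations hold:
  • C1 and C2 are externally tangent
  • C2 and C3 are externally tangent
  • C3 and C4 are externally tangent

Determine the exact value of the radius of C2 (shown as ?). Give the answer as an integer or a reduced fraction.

6

1. [ext C1·C2]  r_C2² + 48r_C2 − 324 = 0  ⇒  r_C2 = 6 (r>0 drops 1)
2. [ext C2·C3]  r_C2² + 48r_C2 − 324 = 0  ⇒  r_C2 = 6 (r>0 drops 1)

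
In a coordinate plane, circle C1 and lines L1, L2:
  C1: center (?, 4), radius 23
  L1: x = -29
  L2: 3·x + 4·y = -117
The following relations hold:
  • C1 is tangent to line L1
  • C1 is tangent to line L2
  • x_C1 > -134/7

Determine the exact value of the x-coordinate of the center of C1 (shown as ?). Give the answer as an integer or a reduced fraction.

1. [C1‖L1]  x_C1² + 58x_C1 + 312 = 0  ⇒  x_C1 = -52 or -6
2. [C1‖L2]  x_C1² + (266/3)x_C1 + 496 = 0  ⇒  x_C1 = -248/3 or -6

-6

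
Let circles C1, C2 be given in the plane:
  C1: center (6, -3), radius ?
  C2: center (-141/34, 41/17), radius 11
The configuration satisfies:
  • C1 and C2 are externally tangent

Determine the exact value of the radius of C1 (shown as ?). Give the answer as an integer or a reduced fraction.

1/2

1. [ext C1·C2]  r_C1² + 22r_C1 − 45/4 = 0  ⇒  r_C1 = 1/2 (r>0 drops 1)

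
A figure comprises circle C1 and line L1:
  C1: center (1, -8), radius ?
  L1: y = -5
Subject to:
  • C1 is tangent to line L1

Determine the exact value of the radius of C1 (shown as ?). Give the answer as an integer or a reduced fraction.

1. [C1‖L1]  r_C1² − 9 = 0  ⇒  r_C1 = 3 (r>0 drops 1)

3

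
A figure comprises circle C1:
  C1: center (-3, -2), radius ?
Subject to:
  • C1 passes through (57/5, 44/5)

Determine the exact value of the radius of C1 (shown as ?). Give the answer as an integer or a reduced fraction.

1. [C1∋P]  r_C1² − 324 = 0  ⇒  r_C1 = 18 (r>0 drops 1)

18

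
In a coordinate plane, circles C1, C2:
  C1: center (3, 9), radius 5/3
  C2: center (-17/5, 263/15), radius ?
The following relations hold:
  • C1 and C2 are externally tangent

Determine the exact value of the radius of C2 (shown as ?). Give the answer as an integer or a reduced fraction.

9

1. [ext C1·C2]  r_C2² + (10/3)r_C2 − 111 = 0  ⇒  r_C2 = 9 (r>0 drops 1)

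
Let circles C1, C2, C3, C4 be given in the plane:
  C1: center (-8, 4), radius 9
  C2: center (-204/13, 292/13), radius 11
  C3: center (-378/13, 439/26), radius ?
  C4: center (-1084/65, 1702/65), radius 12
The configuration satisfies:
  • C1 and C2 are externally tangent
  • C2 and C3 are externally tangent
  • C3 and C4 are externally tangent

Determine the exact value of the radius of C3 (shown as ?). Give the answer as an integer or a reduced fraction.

7/2

1. [ext C2·C3]  r_C3² + 22r_C3 − 357/4 = 0  ⇒  r_C3 = 7/2 (r>0 drops 1)
2. [ext C3·C4]  r_C3² + 24r_C3 − 385/4 = 0  ⇒  r_C3 = 7/2 (r>0 drops 1)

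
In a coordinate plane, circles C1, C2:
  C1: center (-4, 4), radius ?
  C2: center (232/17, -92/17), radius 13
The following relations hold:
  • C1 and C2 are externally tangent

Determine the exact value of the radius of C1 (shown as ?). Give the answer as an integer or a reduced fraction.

7

1. [ext C1·C2]  r_C1² + 26r_C1 − 231 = 0  ⇒  r_C1 = 7 (r>0 drops 1)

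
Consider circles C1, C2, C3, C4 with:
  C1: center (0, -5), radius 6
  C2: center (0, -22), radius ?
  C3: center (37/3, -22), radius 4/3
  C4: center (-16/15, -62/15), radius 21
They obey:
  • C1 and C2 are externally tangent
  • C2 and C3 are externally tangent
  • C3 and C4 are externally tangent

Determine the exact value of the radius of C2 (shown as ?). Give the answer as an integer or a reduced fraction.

1. [ext C1·C2]  r_C2² + 12r_C2 − 253 = 0  ⇒  r_C2 = 11 (r>0 drops 1)
2. [ext C2·C3]  r_C2² + (8/3)r_C2 − 451/3 = 0  ⇒  r_C2 = 11 (r>0 drops 1)

11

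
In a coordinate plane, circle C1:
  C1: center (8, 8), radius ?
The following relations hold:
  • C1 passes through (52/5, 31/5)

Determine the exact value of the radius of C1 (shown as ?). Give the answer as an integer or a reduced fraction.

3

1. [C1∋P]  r_C1² − 9 = 0  ⇒  r_C1 = 3 (r>0 drops 1)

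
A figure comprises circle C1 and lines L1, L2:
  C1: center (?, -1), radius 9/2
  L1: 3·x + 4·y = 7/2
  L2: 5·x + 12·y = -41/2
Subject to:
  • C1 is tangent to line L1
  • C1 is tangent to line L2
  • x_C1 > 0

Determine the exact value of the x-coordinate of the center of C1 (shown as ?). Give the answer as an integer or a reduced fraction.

10

1. [C1‖L1]  x_C1² − 5x_C1 − 50 = 0  ⇒  x_C1 = -5 or 10
2. [C1‖L2]  x_C1² + (17/5)x_C1 − 134 = 0  ⇒  x_C1 = -67/5 or 10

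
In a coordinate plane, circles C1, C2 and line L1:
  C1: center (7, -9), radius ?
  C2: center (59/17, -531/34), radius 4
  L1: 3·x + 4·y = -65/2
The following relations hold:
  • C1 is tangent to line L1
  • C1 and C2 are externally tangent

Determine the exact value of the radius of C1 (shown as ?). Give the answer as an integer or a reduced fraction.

7/2

1. [C1‖L1]  r_C1² − 49/4 = 0  ⇒  r_C1 = 7/2 (r>0 drops 1)
2. [ext C1·C2]  r_C1² + 8r_C1 − 161/4 = 0  ⇒  r_C1 = 7/2 (r>0 drops 1)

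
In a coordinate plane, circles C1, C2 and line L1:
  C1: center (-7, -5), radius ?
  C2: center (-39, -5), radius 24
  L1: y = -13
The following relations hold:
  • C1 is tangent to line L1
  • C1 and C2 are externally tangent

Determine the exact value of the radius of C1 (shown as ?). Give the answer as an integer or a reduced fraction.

1. [C1‖L1]  r_C1² − 64 = 0  ⇒  r_C1 = 8 (r>0 drops 1)
2. [ext C1·C2]  r_C1² + 48r_C1 − 448 = 0  ⇒  r_C1 = 8 (r>0 drops 1)

8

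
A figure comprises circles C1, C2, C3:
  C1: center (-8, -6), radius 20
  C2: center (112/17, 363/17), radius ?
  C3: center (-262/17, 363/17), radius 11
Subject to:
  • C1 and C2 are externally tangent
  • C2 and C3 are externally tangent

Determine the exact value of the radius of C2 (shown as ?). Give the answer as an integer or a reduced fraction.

11

1. [ext C1·C2]  r_C2² + 40r_C2 − 561 = 0  ⇒  r_C2 = 11 (r>0 drops 1)
2. [ext C2·C3]  r_C2² + 22r_C2 − 363 = 0  ⇒  r_C2 = 11 (r>0 drops 1)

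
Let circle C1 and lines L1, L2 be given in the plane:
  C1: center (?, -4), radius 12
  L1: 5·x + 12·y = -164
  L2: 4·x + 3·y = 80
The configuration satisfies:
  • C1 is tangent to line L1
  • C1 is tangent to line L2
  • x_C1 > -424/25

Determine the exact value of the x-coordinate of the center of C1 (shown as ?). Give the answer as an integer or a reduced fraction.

1. [C1‖L1]  x_C1² + (232/5)x_C1 − 2176/5 = 0  ⇒  x_C1 = -272/5 or 8
2. [C1‖L2]  x_C1² − 46x_C1 + 304 = 0  ⇒  x_C1 = 8 or 38

8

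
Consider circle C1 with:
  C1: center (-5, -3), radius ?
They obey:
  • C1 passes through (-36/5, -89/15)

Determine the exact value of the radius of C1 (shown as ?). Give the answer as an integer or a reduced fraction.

1. [C1∋P]  r_C1² − 121/9 = 0  ⇒  r_C1 = 11/3 (r>0 drops 1)

11/3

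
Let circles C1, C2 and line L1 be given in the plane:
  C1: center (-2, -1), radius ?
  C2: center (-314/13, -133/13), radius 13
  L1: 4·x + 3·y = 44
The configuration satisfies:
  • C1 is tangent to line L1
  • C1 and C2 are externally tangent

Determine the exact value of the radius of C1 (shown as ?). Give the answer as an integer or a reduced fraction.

1. [C1‖L1]  r_C1² − 121 = 0  ⇒  r_C1 = 11 (r>0 drops 1)
2. [ext C1·C2]  r_C1² + 26r_C1 − 407 = 0  ⇒  r_C1 = 11 (r>0 drops 1)

11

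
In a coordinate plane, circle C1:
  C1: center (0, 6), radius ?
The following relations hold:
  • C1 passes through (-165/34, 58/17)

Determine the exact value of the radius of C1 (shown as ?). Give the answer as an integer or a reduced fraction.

1. [C1∋P]  r_C1² − 121/4 = 0  ⇒  r_C1 = 11/2 (r>0 drops 1)

11/2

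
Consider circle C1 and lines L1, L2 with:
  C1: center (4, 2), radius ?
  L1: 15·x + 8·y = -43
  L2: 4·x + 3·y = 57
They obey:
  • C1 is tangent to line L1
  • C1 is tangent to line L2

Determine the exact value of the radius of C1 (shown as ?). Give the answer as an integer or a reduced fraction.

7

1. [C1‖L1]  r_C1² − 49 = 0  ⇒  r_C1 = 7 (r>0 drops 1)
2. [C1‖L2]  r_C1² − 49 = 0  ⇒  r_C1 = 7 (r>0 drops 1)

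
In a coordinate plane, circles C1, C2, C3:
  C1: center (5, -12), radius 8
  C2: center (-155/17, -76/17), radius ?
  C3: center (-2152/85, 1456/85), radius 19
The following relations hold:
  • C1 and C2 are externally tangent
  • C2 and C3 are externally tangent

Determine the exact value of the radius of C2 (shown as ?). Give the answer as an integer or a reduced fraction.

1. [ext C1·C2]  r_C2² + 16r_C2 − 192 = 0  ⇒  r_C2 = 8 (r>0 drops 1)
2. [ext C2·C3]  r_C2² + 38r_C2 − 368 = 0  ⇒  r_C2 = 8 (r>0 drops 1)

8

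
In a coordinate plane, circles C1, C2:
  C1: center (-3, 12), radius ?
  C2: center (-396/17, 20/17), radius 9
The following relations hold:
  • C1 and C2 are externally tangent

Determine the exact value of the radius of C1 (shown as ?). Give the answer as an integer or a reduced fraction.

1. [ext C1·C2]  r_C1² + 18r_C1 − 448 = 0  ⇒  r_C1 = 14 (r>0 drops 1)

14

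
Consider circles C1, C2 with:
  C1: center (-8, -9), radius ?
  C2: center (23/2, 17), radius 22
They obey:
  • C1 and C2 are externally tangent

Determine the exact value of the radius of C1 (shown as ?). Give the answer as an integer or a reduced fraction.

21/2

1. [ext C1·C2]  r_C1² + 44r_C1 − 2289/4 = 0  ⇒  r_C1 = 21/2 (r>0 drops 1)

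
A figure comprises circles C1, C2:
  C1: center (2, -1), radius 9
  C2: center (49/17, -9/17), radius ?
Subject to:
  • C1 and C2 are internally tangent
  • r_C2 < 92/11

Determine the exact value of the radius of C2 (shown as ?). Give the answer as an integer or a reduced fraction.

8

1. [int C1,C2]  r_C2² − 18r_C2 + 80 = 0  ⇒  r_C2 = 8 or 10
2. given r_C2 < 92/11: keep 8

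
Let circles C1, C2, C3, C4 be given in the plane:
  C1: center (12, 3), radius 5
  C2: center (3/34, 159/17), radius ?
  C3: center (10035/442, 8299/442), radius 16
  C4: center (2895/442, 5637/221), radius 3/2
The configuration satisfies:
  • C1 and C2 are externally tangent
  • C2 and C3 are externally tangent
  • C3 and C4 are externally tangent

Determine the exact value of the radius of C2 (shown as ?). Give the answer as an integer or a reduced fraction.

1. [ext C1·C2]  r_C2² + 10r_C2 − 629/4 = 0  ⇒  r_C2 = 17/2 (r>0 drops 1)
2. [ext C2·C3]  r_C2² + 32r_C2 − 1377/4 = 0  ⇒  r_C2 = 17/2 (r>0 drops 1)

17/2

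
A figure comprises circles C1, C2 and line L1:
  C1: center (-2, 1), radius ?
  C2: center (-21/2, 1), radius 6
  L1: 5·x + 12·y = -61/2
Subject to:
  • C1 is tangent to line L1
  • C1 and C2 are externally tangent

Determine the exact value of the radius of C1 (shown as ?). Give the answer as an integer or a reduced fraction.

1. [C1‖L1]  r_C1² − 25/4 = 0  ⇒  r_C1 = 5/2 (r>0 drops 1)
2. [ext C1·C2]  r_C1² + 12r_C1 − 145/4 = 0  ⇒  r_C1 = 5/2 (r>0 drops 1)

5/2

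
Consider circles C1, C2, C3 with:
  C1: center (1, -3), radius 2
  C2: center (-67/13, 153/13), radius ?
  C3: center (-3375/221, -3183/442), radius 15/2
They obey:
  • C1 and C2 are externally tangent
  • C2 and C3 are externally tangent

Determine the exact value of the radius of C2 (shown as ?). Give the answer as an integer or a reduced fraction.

14

1. [ext C1·C2]  r_C2² + 4r_C2 − 252 = 0  ⇒  r_C2 = 14 (r>0 drops 1)
2. [ext C2·C3]  r_C2² + 15r_C2 − 406 = 0  ⇒  r_C2 = 14 (r>0 drops 1)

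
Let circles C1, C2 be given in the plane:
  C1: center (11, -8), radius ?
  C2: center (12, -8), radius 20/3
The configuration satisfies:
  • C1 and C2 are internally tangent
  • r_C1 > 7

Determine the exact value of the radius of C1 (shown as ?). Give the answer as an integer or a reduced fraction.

1. [int C1,C2]  r_C1² − (40/3)r_C1 + 391/9 = 0  ⇒  r_C1 = 17/3 or 23/3
2. given r_C1 > 7: keep 23/3

23/3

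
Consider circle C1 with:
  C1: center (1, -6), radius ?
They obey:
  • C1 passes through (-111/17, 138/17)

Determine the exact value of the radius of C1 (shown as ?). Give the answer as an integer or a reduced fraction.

16

1. [C1∋P]  r_C1² − 256 = 0  ⇒  r_C1 = 16 (r>0 drops 1)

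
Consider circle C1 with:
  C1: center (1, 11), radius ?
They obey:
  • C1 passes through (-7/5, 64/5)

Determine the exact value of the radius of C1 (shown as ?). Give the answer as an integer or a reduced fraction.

1. [C1∋P]  r_C1² − 9 = 0  ⇒  r_C1 = 3 (r>0 drops 1)

3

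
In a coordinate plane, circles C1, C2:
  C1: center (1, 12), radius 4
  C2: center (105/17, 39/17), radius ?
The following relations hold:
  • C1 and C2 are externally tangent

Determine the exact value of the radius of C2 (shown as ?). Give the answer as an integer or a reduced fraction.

1. [ext C1·C2]  r_C2² + 8r_C2 − 105 = 0  ⇒  r_C2 = 7 (r>0 drops 1)

7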